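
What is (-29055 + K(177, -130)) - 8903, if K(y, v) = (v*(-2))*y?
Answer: 8062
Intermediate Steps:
K(y, v) = -2*v*y (K(y, v) = (-2*v)*y = -2*v*y)
(-29055 + K(177, -130)) - 8903 = (-29055 - 2*(-130)*177) - 8903 = (-29055 + 46020) - 8903 = 16965 - 8903 = 8062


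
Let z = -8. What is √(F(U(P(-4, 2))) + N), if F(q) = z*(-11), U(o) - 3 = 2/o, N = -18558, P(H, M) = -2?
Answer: I*√18470 ≈ 135.9*I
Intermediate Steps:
U(o) = 3 + 2/o
F(q) = 88 (F(q) = -8*(-11) = 88)
√(F(U(P(-4, 2))) + N) = √(88 - 18558) = √(-18470) = I*√18470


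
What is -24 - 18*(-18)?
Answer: 300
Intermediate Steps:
-24 - 18*(-18) = -24 + 324 = 300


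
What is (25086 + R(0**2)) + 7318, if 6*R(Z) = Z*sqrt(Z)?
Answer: 32404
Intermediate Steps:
R(Z) = Z**(3/2)/6 (R(Z) = (Z*sqrt(Z))/6 = Z**(3/2)/6)
(25086 + R(0**2)) + 7318 = (25086 + (0**2)**(3/2)/6) + 7318 = (25086 + 0**(3/2)/6) + 7318 = (25086 + (1/6)*0) + 7318 = (25086 + 0) + 7318 = 25086 + 7318 = 32404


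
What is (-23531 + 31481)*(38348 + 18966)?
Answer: 455646300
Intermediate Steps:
(-23531 + 31481)*(38348 + 18966) = 7950*57314 = 455646300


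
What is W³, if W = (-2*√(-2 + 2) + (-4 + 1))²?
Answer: 729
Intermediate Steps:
W = 9 (W = (-2*√0 - 3)² = (-2*0 - 3)² = (0 - 3)² = (-3)² = 9)
W³ = 9³ = 729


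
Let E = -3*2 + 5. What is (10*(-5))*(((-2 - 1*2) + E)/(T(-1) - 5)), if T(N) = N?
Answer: -125/3 ≈ -41.667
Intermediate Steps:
E = -1 (E = -6 + 5 = -1)
(10*(-5))*(((-2 - 1*2) + E)/(T(-1) - 5)) = (10*(-5))*(((-2 - 1*2) - 1)/(-1 - 5)) = -50*((-2 - 2) - 1)/(-6) = -50*(-4 - 1)*(-1)/6 = -(-250)*(-1)/6 = -50*5/6 = -125/3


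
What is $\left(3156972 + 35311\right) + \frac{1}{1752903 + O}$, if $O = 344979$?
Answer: $\frac{6697033044607}{2097882} \approx 3.1923 \cdot 10^{6}$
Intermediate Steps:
$\left(3156972 + 35311\right) + \frac{1}{1752903 + O} = \left(3156972 + 35311\right) + \frac{1}{1752903 + 344979} = 3192283 + \frac{1}{2097882} = \frac{6697033044607}{2097882}$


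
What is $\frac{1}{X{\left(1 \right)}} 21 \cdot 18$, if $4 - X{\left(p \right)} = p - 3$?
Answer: $63$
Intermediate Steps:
$X{\left(p \right)} = 7 - p$ ($X{\left(p \right)} = 4 - \left(p - 3\right) = 4 - \left(-3 + p\right) = 7 - p$)
$\frac{1}{X{\left(1 \right)}} 21 \cdot 18 = \frac{1}{7 - 1} \cdot 21 \cdot 18 = \frac{1}{6} \cdot 21 \cdot 18 = \frac{7}{2} \cdot 18 = 63$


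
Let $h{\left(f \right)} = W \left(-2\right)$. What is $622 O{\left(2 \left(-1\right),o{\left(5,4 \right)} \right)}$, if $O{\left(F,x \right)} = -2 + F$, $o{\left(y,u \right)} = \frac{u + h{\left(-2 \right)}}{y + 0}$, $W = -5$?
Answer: $-2488$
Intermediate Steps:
$h{\left(f \right)} = 10$ ($h{\left(f \right)} = \left(-5\right) \left(-2\right) = 10$)
$o{\left(y,u \right)} = \frac{10 + u}{y}$ ($o{\left(y,u \right)} = \frac{u + 10}{y + 0} = \frac{10 + u}{y}$)
$622 O{\left(2 \left(-1\right),o{\left(5,4 \right)} \right)} = 622 \left(-2 + 2 \left(-1\right)\right) = 622 \left(-2 - 2\right) = 622 \left(-4\right) = -2488$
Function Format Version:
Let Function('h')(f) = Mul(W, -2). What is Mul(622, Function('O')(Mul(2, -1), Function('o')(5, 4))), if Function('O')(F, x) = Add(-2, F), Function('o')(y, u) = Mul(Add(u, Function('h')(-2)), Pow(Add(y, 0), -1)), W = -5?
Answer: -2488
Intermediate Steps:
Function('h')(f) = 10 (Function('h')(f) = Mul(-5, -2) = 10)
Function('o')(y, u) = Mul(Pow(y, -1), Add(10, u)) (Function('o')(y, u) = Mul(Add(u, 10), Pow(Add(y, 0), -1)) = Mul(Add(10, u), Pow(y, -1)) = Mul(Pow(y, -1), Add(10, u)))
Mul(622, Function('O')(Mul(2, -1), Function('o')(5, 4))) = Mul(622, Add(-2, Mul(2, -1))) = Mul(622, Add(-2, -2)) = Mul(622, -4) = -2488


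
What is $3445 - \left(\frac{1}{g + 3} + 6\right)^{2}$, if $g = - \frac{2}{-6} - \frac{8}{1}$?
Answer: $\frac{668659}{196} \approx 3411.5$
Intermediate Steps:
$g = - \frac{23}{3}$ ($g = \left(-2\right) \left(- \frac{1}{6}\right) - 8 = \frac{1}{3} - 8 = - \frac{23}{3} \approx -7.6667$)
$3445 - \left(\frac{1}{g + 3} + 6\right)^{2} = 3445 - \left(\frac{1}{- \frac{23}{3} + 3} + 6\right)^{2} = 3445 - \left(\frac{1}{- \frac{14}{3}} + 6\right)^{2} = 3445 - \left(- \frac{3}{14} + 6\right)^{2} = 3445 - \left(\frac{81}{14}\right)^{2} = 3445 - \frac{6561}{196} = \frac{668659}{196}$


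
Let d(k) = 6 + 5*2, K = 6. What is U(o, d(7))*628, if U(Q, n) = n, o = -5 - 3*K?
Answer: 10048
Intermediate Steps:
o = -23 (o = -5 - 3*6 = -5 - 18 = -23)
d(k) = 16 (d(k) = 6 + 10 = 16)
U(o, d(7))*628 = 16*628 = 10048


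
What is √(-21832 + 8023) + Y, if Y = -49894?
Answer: -49894 + I*√13809 ≈ -49894.0 + 117.51*I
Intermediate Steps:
√(-21832 + 8023) + Y = √(-21832 + 8023) - 49894 = √(-13809) - 49894 = I*√13809 - 49894 = -49894 + I*√13809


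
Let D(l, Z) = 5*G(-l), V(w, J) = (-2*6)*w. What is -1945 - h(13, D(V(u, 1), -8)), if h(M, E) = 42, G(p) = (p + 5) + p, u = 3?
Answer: -1987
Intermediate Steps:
V(w, J) = -12*w
G(p) = 5 + 2*p (G(p) = (5 + p) + p = 5 + 2*p)
D(l, Z) = 25 - 10*l (D(l, Z) = 5*(5 + 2*(-l)) = 5*(5 - 2*l) = 25 - 10*l)
-1945 - h(13, D(V(u, 1), -8)) = -1945 - 1*42 = -1945 - 42 = -1987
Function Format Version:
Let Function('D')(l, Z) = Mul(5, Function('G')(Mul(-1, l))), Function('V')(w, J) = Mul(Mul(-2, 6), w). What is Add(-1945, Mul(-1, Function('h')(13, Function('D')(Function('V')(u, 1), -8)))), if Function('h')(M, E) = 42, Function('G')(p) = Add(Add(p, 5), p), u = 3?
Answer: -1987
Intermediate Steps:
Function('V')(w, J) = Mul(-12, w)
Function('G')(p) = Add(5, Mul(2, p)) (Function('G')(p) = Add(Add(5, p), p) = Add(5, Mul(2, p)))
Function('D')(l, Z) = Add(25, Mul(-10, l)) (Function('D')(l, Z) = Mul(5, Add(5, Mul(2, Mul(-1, l)))) = Mul(5, Add(5, Mul(-2, l))) = Add(25, Mul(-10, l)))
Add(-1945, Mul(-1, Function('h')(13, Function('D')(Function('V')(u, 1), -8)))) = Add(-1945, Mul(-1, 42)) = Add(-1945, -42) = -1987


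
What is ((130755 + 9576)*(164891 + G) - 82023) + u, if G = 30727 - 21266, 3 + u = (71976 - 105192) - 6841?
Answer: 24466868429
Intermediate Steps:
u = -40060 (u = -3 + ((71976 - 105192) - 6841) = -3 + (-33216 - 6841) = -3 - 40057 = -40060)
G = 9461
((130755 + 9576)*(164891 + G) - 82023) + u = ((130755 + 9576)*(164891 + 9461) - 82023) - 40060 = (140331*174352 - 82023) - 40060 = (24466990512 - 82023) - 40060 = 24466908489 - 40060 = 24466868429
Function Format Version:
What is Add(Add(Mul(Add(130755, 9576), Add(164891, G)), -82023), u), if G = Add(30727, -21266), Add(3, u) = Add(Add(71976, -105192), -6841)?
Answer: 24466868429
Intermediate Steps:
u = -40060 (u = Add(-3, Add(Add(71976, -105192), -6841)) = Add(-3, Add(-33216, -6841)) = Add(-3, -40057) = -40060)
G = 9461
Add(Add(Mul(Add(130755, 9576), Add(164891, G)), -82023), u) = Add(Add(Mul(Add(130755, 9576), Add(164891, 9461)), -82023), -40060) = Add(Add(Mul(140331, 174352), -82023), -40060) = Add(Add(24466990512, -82023), -40060) = Add(24466908489, -40060) = 24466868429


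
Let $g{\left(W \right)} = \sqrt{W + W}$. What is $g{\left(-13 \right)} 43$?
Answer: $43 i \sqrt{26} \approx 219.26 i$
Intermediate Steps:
$g{\left(W \right)} = \sqrt{2} \sqrt{W}$ ($g{\left(W \right)} = \sqrt{2 W} = \sqrt{2} \sqrt{W}$)
$g{\left(-13 \right)} 43 = \sqrt{2} \sqrt{-13} \cdot 43 = \sqrt{2} i \sqrt{13} \cdot 43 = i \sqrt{26} \cdot 43 = 43 i \sqrt{26}$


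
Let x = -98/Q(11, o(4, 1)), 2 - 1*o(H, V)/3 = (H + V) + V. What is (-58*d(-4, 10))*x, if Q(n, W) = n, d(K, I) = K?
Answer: -22736/11 ≈ -2066.9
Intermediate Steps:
o(H, V) = 6 - 6*V - 3*H (o(H, V) = 6 - 3*((H + V) + V) = 6 - 3*(H + 2*V) = 6 + (-6*V - 3*H) = 6 - 6*V - 3*H)
x = -98/11 ≈ -8.9091
(-58*d(-4, 10))*x = -58*(-4)*(-98/11) = 232*(-98/11) = -22736/11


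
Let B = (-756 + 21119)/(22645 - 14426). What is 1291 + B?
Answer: 10631092/8219 ≈ 1293.5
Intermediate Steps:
B = 20363/8219 ≈ 2.4776
1291 + B = 1291 + 20363/8219 = 10631092/8219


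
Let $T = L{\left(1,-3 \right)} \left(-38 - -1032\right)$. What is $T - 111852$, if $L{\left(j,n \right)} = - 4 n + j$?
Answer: $-98930$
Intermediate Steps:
$L{\left(j,n \right)} = j - 4 n$
$T = 12922$ ($T = \left(1 - -12\right) \left(-38 - -1032\right) = \left(1 + 12\right) \left(-38 + 1032\right) = 13 \cdot 994 = 12922$)
$T - 111852 = 12922 - 111852 = -98930$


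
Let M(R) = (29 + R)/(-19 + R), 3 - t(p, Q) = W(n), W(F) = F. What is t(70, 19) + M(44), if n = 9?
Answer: -77/25 ≈ -3.0800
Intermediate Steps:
t(p, Q) = -6 (t(p, Q) = 3 - 1*9 = 3 - 9 = -6)
M(R) = (29 + R)/(-19 + R)
t(70, 19) + M(44) = -6 + (29 + 44)/(-19 + 44) = -6 + 73/25 = -77/25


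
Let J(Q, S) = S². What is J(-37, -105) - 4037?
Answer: 6988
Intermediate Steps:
J(-37, -105) - 4037 = (-105)² - 4037 = 11025 - 4037 = 6988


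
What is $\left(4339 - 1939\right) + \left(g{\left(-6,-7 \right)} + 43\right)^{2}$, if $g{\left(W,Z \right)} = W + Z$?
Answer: $3300$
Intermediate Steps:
$\left(4339 - 1939\right) + \left(g{\left(-6,-7 \right)} + 43\right)^{2} = \left(4339 - 1939\right) + \left(\left(-6 - 7\right) + 43\right)^{2} = \left(4339 - 1939\right) + \left(-13 + 43\right)^{2} = 2400 + 30^{2} = 2400 + 900 = 3300$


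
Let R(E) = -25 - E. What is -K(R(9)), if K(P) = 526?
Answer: -526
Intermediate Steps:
-K(R(9)) = -1*526 = -526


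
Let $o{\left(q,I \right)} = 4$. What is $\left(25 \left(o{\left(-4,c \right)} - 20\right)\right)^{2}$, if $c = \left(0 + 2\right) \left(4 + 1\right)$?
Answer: $160000$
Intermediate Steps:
$c = 10$ ($c = 2 \cdot 5 = 10$)
$\left(25 \left(o{\left(-4,c \right)} - 20\right)\right)^{2} = \left(25 \left(4 - 20\right)\right)^{2} = \left(25 \left(-16\right)\right)^{2} = \left(-400\right)^{2} = 160000$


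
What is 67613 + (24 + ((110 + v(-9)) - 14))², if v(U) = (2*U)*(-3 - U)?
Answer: 67757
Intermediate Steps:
v(U) = 2*U*(-3 - U)
67613 + (24 + ((110 + v(-9)) - 14))² = 67613 + (24 + ((110 - 2*(-9)*(3 - 9)) - 14))² = 67613 + (24 + ((110 - 2*(-9)*(-6)) - 14))² = 67613 + (24 + ((110 - 108) - 14))² = 67613 + (24 + (2 - 14))² = 67613 + (24 - 12)² = 67613 + 12² = 67613 + 144 = 67757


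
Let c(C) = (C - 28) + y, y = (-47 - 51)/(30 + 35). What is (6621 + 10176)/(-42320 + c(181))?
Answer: -363935/913651 ≈ -0.39833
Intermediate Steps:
y = -98/65 ≈ -1.5077
c(C) = -1918/65 + C (c(C) = (C - 28) - 98/65 = (-28 + C) - 98/65 = -1918/65 + C)
(6621 + 10176)/(-42320 + c(181)) = (6621 + 10176)/(-42320 + (-1918/65 + 181)) = 16797/(-42320 + 9847/65) = 16797/(-2740953/65) = 16797*(-65/2740953) = -363935/913651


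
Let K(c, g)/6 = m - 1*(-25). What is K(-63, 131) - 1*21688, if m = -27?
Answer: -21700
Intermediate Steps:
K(c, g) = -12 (K(c, g) = 6*(-27 - 1*(-25)) = 6*(-27 + 25) = 6*(-2) = -12)
K(-63, 131) - 1*21688 = -12 - 1*21688 = -12 - 21688 = -21700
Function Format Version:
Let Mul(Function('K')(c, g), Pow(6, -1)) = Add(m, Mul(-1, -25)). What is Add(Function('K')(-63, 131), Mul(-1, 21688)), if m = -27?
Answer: -21700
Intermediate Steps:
Function('K')(c, g) = -12 (Function('K')(c, g) = Mul(6, Add(-27, Mul(-1, -25))) = Mul(6, Add(-27, 25)) = Mul(6, -2) = -12)
Add(Function('K')(-63, 131), Mul(-1, 21688)) = Add(-12, Mul(-1, 21688)) = Add(-12, -21688) = -21700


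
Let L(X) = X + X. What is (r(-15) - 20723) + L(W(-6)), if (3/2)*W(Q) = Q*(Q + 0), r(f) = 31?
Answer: -20644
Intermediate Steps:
W(Q) = 2*Q²/3 (W(Q) = 2*(Q*(Q + 0))/3 = 2*(Q*Q)/3 = 2*Q²/3)
L(X) = 2*X
(r(-15) - 20723) + L(W(-6)) = (31 - 20723) + 2*((⅔)*(-6)²) = -20692 + 2*((⅔)*36) = -20692 + 2*24 = -20692 + 48 = -20644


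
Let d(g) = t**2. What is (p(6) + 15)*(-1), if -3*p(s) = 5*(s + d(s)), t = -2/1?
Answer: 5/3 ≈ 1.6667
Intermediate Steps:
t = -2 (t = -2*1 = -2)
d(g) = 4 (d(g) = (-2)**2 = 4)
p(s) = -20/3 - 5*s/3 (p(s) = -5*(s + 4)/3 = -5*(4 + s)/3 = -(20 + 5*s)/3 = -20/3 - 5*s/3)
(p(6) + 15)*(-1) = ((-20/3 - 5/3*6) + 15)*(-1) = ((-20/3 - 10) + 15)*(-1) = (-50/3 + 15)*(-1) = -5/3*(-1) = 5/3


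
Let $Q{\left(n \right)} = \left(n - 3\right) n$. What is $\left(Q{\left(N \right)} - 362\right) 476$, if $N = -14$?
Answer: $-59024$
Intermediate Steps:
$Q{\left(n \right)} = n \left(-3 + n\right)$ ($Q{\left(n \right)} = \left(-3 + n\right) n = n \left(-3 + n\right)$)
$\left(Q{\left(N \right)} - 362\right) 476 = \left(- 14 \left(-3 - 14\right) - 362\right) 476 = \left(\left(-14\right) \left(-17\right) - 362\right) 476 = \left(238 - 362\right) 476 = \left(-124\right) 476 = -59024$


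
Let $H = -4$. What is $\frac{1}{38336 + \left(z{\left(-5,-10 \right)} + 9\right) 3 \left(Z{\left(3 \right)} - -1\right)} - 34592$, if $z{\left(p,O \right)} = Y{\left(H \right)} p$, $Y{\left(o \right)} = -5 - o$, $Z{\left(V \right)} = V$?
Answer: $- \frac{1331930367}{38504} \approx -34592.0$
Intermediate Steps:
$z{\left(p,O \right)} = - p$ ($z{\left(p,O \right)} = \left(-5 - -4\right) p = \left(-5 + 4\right) p = - p$)
$\frac{1}{38336 + \left(z{\left(-5,-10 \right)} + 9\right) 3 \left(Z{\left(3 \right)} - -1\right)} - 34592 = \frac{1}{38336 + \left(\left(-1\right) \left(-5\right) + 9\right) 3 \left(3 - -1\right)} - 34592 = \frac{1}{38336 + \left(5 + 9\right) 3 \left(3 + 1\right)} - 34592 = \frac{1}{38336 + 14 \cdot 3 \cdot 4} - 34592 = \frac{1}{38336 + 14 \cdot 12} - 34592 = \frac{1}{38336 + 168} - 34592 = \frac{1}{38504} - 34592 = - \frac{1331930367}{38504}$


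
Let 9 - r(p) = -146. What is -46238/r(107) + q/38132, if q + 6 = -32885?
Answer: -1768245521/5910460 ≈ -299.17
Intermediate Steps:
q = -32891 (q = -6 - 32885 = -32891)
r(p) = 155 (r(p) = 9 - 1*(-146) = 9 + 146 = 155)
-46238/r(107) + q/38132 = -46238/155 - 32891/38132 = -1768245521/5910460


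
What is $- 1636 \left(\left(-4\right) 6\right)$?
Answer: $39264$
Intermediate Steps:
$- 1636 \left(\left(-4\right) 6\right) = \left(-1636\right) \left(-24\right) = 39264$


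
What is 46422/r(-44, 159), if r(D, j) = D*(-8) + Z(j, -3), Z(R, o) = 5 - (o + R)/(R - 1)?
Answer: 407482/3125 ≈ 130.39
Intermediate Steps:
Z(R, o) = 5 - (R + o)/(-1 + R)
r(D, j) = -8*D + (-2 + 4*j)/(-1 + j) (r(D, j) = D*(-8) + (-5 - 1*(-3) + 4*j)/(-1 + j) = -8*D + (-5 + 3 + 4*j)/(-1 + j) = -8*D + (-2 + 4*j)/(-1 + j))
46422/r(-44, 159) = 46422/((2*(-1 + 2*159 - 4*(-44)*(-1 + 159))/(-1 + 159))) = 46422/((2*(-1 + 318 - 4*(-44)*158)/158)) = 46422/((2*(1/158)*(-1 + 318 + 27808))) = 46422/((2*(1/158)*28125)) = 46422/(28125/79) = 46422*(79/28125) = 407482/3125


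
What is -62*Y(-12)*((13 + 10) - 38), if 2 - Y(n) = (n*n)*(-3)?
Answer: 403620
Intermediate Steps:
Y(n) = 2 + 3*n² (Y(n) = 2 - n*n*(-3) = 2 - n²*(-3) = 2 - (-3)*n² = 2 + 3*n²)
-62*Y(-12)*((13 + 10) - 38) = -62*(2 + 3*(-12)²)*((13 + 10) - 38) = -62*(2 + 3*144)*(23 - 38) = -62*(2 + 432)*(-15) = -62*434*(-15) = -26908*(-15) = -1*(-403620) = 403620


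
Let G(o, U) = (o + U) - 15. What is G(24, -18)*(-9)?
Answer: 81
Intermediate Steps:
G(o, U) = -15 + U + o (G(o, U) = (U + o) - 15 = -15 + U + o)
G(24, -18)*(-9) = (-15 - 18 + 24)*(-9) = -9*(-9) = 81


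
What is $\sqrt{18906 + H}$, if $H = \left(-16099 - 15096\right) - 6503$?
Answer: $18 i \sqrt{58} \approx 137.08 i$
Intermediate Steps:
$H = -37698$ ($H = -31195 - 6503 = -37698$)
$\sqrt{18906 + H} = \sqrt{18906 - 37698} = \sqrt{-18792} = 18 i \sqrt{58}$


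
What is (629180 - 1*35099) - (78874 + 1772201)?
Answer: -1256994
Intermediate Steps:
(629180 - 1*35099) - (78874 + 1772201) = (629180 - 35099) - 1*1851075 = 594081 - 1851075 = -1256994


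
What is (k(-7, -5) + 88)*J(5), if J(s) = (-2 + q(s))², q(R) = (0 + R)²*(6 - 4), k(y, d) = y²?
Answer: 315648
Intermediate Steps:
q(R) = 2*R² (q(R) = R²*2 = 2*R²)
J(s) = (-2 + 2*s²)²
(k(-7, -5) + 88)*J(5) = ((-7)² + 88)*(4*(-1 + 5²)²) = (49 + 88)*(4*(-1 + 25)²) = 137*(4*24²) = 137*(4*576) = 137*2304 = 315648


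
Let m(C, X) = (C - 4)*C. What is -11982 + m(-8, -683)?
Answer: -11886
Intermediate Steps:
m(C, X) = C*(-4 + C) (m(C, X) = (-4 + C)*C = C*(-4 + C))
-11982 + m(-8, -683) = -11982 - 8*(-4 - 8) = -11982 - 8*(-12) = -11982 + 96 = -11886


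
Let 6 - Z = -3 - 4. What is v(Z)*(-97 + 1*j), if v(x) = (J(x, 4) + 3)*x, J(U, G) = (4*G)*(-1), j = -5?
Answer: 17238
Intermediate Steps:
Z = 13 (Z = 6 - (-3 - 4) = 6 - 1*(-7) = 6 + 7 = 13)
J(U, G) = -4*G
v(x) = -13*x (v(x) = (-4*4 + 3)*x = (-16 + 3)*x = -13*x)
v(Z)*(-97 + 1*j) = (-13*13)*(-97 + 1*(-5)) = -169*(-97 - 5) = -169*(-102) = 17238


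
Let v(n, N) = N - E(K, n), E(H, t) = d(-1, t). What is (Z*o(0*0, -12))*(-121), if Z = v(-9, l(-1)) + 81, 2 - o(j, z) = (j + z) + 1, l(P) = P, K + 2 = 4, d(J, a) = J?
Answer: -127413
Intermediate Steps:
K = 2 (K = -2 + 4 = 2)
E(H, t) = -1
v(n, N) = 1 + N (v(n, N) = N - 1*(-1) = N + 1 = 1 + N)
o(j, z) = 1 - j - z (o(j, z) = 2 - ((j + z) + 1) = 2 - (1 + j + z) = 2 + (-1 - j - z) = 1 - j - z)
Z = 81 (Z = (1 - 1) + 81 = 0 + 81 = 81)
(Z*o(0*0, -12))*(-121) = (81*(1 - 0*0 - 1*(-12)))*(-121) = (81*(1 - 1*0 + 12))*(-121) = (81*(1 + 0 + 12))*(-121) = (81*13)*(-121) = 1053*(-121) = -127413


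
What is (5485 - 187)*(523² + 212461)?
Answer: 2574775020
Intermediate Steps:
(5485 - 187)*(523² + 212461) = 5298*(273529 + 212461) = 5298*485990 = 2574775020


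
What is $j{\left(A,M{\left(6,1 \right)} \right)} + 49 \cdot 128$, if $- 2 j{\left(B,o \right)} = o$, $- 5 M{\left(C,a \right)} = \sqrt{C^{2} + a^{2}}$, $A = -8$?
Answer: $6272 + \frac{\sqrt{37}}{10} \approx 6272.6$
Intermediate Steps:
$M{\left(C,a \right)} = - \frac{\sqrt{C^{2} + a^{2}}}{5}$
$j{\left(B,o \right)} = - \frac{o}{2}$
$j{\left(A,M{\left(6,1 \right)} \right)} + 49 \cdot 128 = - \frac{\left(- \frac{1}{5}\right) \sqrt{6^{2} + 1^{2}}}{2} + 49 \cdot 128 = - \frac{\left(- \frac{1}{5}\right) \sqrt{36 + 1}}{2} + 6272 = - \frac{\left(- \frac{1}{5}\right) \sqrt{37}}{2} + 6272 = \frac{\sqrt{37}}{10} + 6272 = 6272 + \frac{\sqrt{37}}{10}$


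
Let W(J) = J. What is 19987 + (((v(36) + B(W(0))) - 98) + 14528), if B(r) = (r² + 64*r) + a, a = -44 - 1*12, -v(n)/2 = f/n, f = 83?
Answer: 618415/18 ≈ 34356.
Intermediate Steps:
v(n) = -166/n
a = -56 (a = -44 - 12 = -56)
B(r) = -56 + r² + 64*r (B(r) = (r² + 64*r) - 56 = -56 + r² + 64*r)
19987 + (((v(36) + B(W(0))) - 98) + 14528) = 19987 + (((-166/36 + (-56 + 0² + 64*0)) - 98) + 14528) = 19987 + (((-166*1/36 + (-56 + 0 + 0)) - 98) + 14528) = 19987 + (((-83/18 - 56) - 98) + 14528) = 19987 + ((-1091/18 - 98) + 14528) = 19987 + (-2855/18 + 14528) = 19987 + 258649/18 = 618415/18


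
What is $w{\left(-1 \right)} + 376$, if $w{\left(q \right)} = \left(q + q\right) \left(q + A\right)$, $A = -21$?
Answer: $420$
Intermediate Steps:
$w{\left(q \right)} = 2 q \left(-21 + q\right)$ ($w{\left(q \right)} = \left(q + q\right) \left(q - 21\right) = 2 q \left(-21 + q\right)$)
$w{\left(-1 \right)} + 376 = 2 \left(-1\right) \left(-21 - 1\right) + 376 = 2 \left(-1\right) \left(-22\right) + 376 = 44 + 376 = 420$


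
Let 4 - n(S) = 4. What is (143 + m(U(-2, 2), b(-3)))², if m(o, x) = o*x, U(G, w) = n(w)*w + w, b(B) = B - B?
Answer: 20449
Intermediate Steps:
b(B) = 0
n(S) = 0 (n(S) = 4 - 1*4 = 4 - 4 = 0)
U(G, w) = w (U(G, w) = 0*w + w = 0 + w = w)
(143 + m(U(-2, 2), b(-3)))² = (143 + 2*0)² = (143 + 0)² = 143² = 20449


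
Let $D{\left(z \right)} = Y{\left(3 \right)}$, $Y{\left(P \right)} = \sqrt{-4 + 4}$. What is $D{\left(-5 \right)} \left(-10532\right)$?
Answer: $0$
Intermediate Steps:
$Y{\left(P \right)} = 0$ ($Y{\left(P \right)} = \sqrt{0} = 0$)
$D{\left(z \right)} = 0$
$D{\left(-5 \right)} \left(-10532\right) = 0 \left(-10532\right) = 0$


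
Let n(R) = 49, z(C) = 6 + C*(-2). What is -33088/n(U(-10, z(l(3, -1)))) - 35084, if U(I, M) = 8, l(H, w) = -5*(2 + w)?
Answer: -1752204/49 ≈ -35759.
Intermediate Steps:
l(H, w) = -10 - 5*w
z(C) = 6 - 2*C
-33088/n(U(-10, z(l(3, -1)))) - 35084 = -33088/49 - 35084 = -1752204/49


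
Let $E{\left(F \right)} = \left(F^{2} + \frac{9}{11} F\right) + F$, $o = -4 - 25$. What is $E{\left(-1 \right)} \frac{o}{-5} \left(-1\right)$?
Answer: $\frac{261}{55} \approx 4.7455$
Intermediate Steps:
$o = -29$
$E{\left(F \right)} = F^{2} + \frac{20 F}{11}$ ($E{\left(F \right)} = \left(F^{2} + 9 \cdot \frac{1}{11} F\right) + F = \left(F^{2} + \frac{9 F}{11}\right) + F = F^{2} + \frac{20 F}{11}$)
$E{\left(-1 \right)} \frac{o}{-5} \left(-1\right) = \frac{1}{11} \left(-1\right) \left(20 + 11 \left(-1\right)\right) \left(- \frac{29}{-5}\right) \left(-1\right) = \frac{1}{11} \left(-1\right) \left(20 - 11\right) \left(\left(-29\right) \left(- \frac{1}{5}\right)\right) \left(-1\right) = \frac{1}{11} \left(-1\right) 9 \cdot \frac{29}{5} \left(-1\right) = \left(- \frac{9}{11}\right) \frac{29}{5} \left(-1\right) = \left(- \frac{261}{55}\right) \left(-1\right) = \frac{261}{55}$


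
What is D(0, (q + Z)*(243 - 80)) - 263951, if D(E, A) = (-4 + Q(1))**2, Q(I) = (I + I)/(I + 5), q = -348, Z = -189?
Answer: -2375438/9 ≈ -2.6394e+5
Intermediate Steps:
Q(I) = 2*I/(5 + I) (Q(I) = (2*I)/(5 + I) = 2*I/(5 + I))
D(E, A) = 121/9 (D(E, A) = (-4 + 2*1/(5 + 1))**2 = (-4 + 2*1/6)**2 = (-4 + 2*1*(1/6))**2 = (-4 + 1/3)**2 = (-11/3)**2 = 121/9)
D(0, (q + Z)*(243 - 80)) - 263951 = 121/9 - 263951 = -2375438/9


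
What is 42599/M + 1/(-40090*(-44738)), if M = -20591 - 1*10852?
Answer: -76403283914137/56394480084060 ≈ -1.3548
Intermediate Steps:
M = -31443 (M = -20591 - 10852 = -31443)
42599/M + 1/(-40090*(-44738)) = 42599/(-31443) + 1/(-40090*(-44738)) = 42599*(-1/31443) - 1/40090*(-1/44738) = -42599/31443 + 1/1793546420 = -76403283914137/56394480084060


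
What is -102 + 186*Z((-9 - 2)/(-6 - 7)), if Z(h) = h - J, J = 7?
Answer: -16206/13 ≈ -1246.6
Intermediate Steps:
Z(h) = -7 + h (Z(h) = h - 1*7 = h - 7 = -7 + h)
-102 + 186*Z((-9 - 2)/(-6 - 7)) = -102 + 186*(-7 + (-9 - 2)/(-6 - 7)) = -102 + 186*(-7 - 11/(-13)) = -102 + 186*(-7 - 11*(-1/13)) = -102 + 186*(-7 + 11/13) = -102 + 186*(-80/13) = -102 - 14880/13 = -16206/13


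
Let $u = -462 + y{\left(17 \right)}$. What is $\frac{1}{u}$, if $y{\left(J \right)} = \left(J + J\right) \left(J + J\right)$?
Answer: $\frac{1}{694} \approx 0.0014409$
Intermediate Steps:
$y{\left(J \right)} = 4 J^{2}$ ($y{\left(J \right)} = 2 J 2 J = 4 J^{2}$)
$u = 694$ ($u = -462 + 4 \cdot 17^{2} = -462 + 4 \cdot 289 = -462 + 1156 = 694$)
$\frac{1}{u} = \frac{1}{694}$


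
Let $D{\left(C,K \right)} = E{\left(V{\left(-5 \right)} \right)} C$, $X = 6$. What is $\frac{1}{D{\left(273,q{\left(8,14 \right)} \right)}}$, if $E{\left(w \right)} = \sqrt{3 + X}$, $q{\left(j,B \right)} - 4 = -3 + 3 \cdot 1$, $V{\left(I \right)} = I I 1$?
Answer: $\frac{1}{819} \approx 0.001221$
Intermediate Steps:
$V{\left(I \right)} = I^{2}$ ($V{\left(I \right)} = I^{2} \cdot 1 = I^{2}$)
$q{\left(j,B \right)} = 4$ ($q{\left(j,B \right)} = 4 + \left(-3 + 3 \cdot 1\right) = 4 + \left(-3 + 3\right) = 4 + 0 = 4$)
$E{\left(w \right)} = 3$ ($E{\left(w \right)} = \sqrt{3 + 6} = \sqrt{9} = 3$)
$D{\left(C,K \right)} = 3 C$
$\frac{1}{D{\left(273,q{\left(8,14 \right)} \right)}} = \frac{1}{3 \cdot 273} = \frac{1}{819}$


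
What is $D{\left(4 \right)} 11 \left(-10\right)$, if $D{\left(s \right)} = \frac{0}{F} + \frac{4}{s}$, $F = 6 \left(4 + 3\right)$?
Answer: $-110$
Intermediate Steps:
$F = 42$ ($F = 6 \cdot 7 = 42$)
$D{\left(s \right)} = \frac{4}{s}$ ($D{\left(s \right)} = \frac{0}{42} + \frac{4}{s} = 0 \cdot \frac{1}{42} + \frac{4}{s} = 0 + \frac{4}{s} = \frac{4}{s}$)
$D{\left(4 \right)} 11 \left(-10\right) = \frac{4}{4} \cdot 11 \left(-10\right) = 4 \cdot \frac{1}{4} \cdot 11 \left(-10\right) = 1 \cdot 11 \left(-10\right) = 11 \left(-10\right) = -110$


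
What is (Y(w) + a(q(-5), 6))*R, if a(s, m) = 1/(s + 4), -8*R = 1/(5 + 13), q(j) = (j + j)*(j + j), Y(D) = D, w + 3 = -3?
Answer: 623/14976 ≈ 0.041600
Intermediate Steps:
w = -6 (w = -3 - 3 = -6)
q(j) = 4*j**2 (q(j) = (2*j)*(2*j) = 4*j**2)
R = -1/144 (R = -1/(8*(5 + 13)) = -1/8/18 = -1/8*1/18 = -1/144 ≈ -0.0069444)
a(s, m) = 1/(4 + s)
(Y(w) + a(q(-5), 6))*R = (-6 + 1/(4 + 4*(-5)**2))*(-1/144) = (-6 + 1/(4 + 4*25))*(-1/144) = (-6 + 1/(4 + 100))*(-1/144) = (-6 + 1/104)*(-1/144) = -623/104*(-1/144) = 623/14976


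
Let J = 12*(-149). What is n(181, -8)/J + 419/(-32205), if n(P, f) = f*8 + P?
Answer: -1505719/19194180 ≈ -0.078447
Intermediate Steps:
n(P, f) = P + 8*f (n(P, f) = 8*f + P = P + 8*f)
J = -1788
n(181, -8)/J + 419/(-32205) = (181 + 8*(-8))/(-1788) + 419/(-32205) = (181 - 64)*(-1/1788) + 419*(-1/32205) = 117*(-1/1788) - 419/32205 = -39/596 - 419/32205 = -1505719/19194180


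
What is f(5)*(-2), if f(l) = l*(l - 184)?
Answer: 1790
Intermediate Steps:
f(l) = l*(-184 + l)
f(5)*(-2) = (5*(-184 + 5))*(-2) = (5*(-179))*(-2) = -895*(-2) = 1790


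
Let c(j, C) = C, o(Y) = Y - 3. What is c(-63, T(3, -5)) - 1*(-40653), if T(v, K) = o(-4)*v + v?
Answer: 40635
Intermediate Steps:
o(Y) = -3 + Y
T(v, K) = -6*v (T(v, K) = (-3 - 4)*v + v = -7*v + v = -6*v)
c(-63, T(3, -5)) - 1*(-40653) = -6*3 - 1*(-40653) = -18 + 40653 = 40635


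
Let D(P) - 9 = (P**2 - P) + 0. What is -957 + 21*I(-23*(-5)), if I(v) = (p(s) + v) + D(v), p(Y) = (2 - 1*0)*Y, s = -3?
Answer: 276831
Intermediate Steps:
D(P) = 9 + P**2 - P (D(P) = 9 + ((P**2 - P) + 0) = 9 + (P**2 - P) = 9 + P**2 - P)
p(Y) = 2*Y (p(Y) = (2 + 0)*Y = 2*Y)
I(v) = 3 + v**2 (I(v) = (2*(-3) + v) + (9 + v**2 - v) = (-6 + v) + (9 + v**2 - v) = 3 + v**2)
-957 + 21*I(-23*(-5)) = -957 + 21*(3 + (-23*(-5))**2) = -957 + 21*(3 + 115**2) = -957 + 21*(3 + 13225) = -957 + 21*13228 = -957 + 277788 = 276831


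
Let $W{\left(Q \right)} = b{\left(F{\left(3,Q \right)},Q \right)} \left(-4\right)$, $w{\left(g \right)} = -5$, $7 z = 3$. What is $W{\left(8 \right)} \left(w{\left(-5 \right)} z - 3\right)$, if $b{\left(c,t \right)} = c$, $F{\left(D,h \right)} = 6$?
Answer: $\frac{864}{7} \approx 123.43$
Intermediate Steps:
$z = \frac{3}{7}$ ($z = \frac{1}{7} \cdot 3 = \frac{3}{7} \approx 0.42857$)
$W{\left(Q \right)} = -24$ ($W{\left(Q \right)} = 6 \left(-4\right) = -24$)
$W{\left(8 \right)} \left(w{\left(-5 \right)} z - 3\right) = - 24 \left(\left(-5\right) \frac{3}{7} - 3\right) = - 24 \left(- \frac{15}{7} - 3\right) = \left(-24\right) \left(- \frac{36}{7}\right) = \frac{864}{7}$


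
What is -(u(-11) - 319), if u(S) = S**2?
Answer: 198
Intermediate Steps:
-(u(-11) - 319) = -((-11)**2 - 319) = -(121 - 319) = -1*(-198) = 198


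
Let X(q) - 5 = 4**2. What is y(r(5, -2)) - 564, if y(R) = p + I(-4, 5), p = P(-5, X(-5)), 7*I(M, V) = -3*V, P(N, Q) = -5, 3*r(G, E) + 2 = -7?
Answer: -3998/7 ≈ -571.14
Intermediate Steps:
r(G, E) = -3 (r(G, E) = -2/3 + (1/3)*(-7) = -2/3 - 7/3 = -3)
X(q) = 21 (X(q) = 5 + 4**2 = 5 + 16 = 21)
I(M, V) = -3*V/7 (I(M, V) = (-3*V)/7 = -3*V/7)
p = -5
y(R) = -50/7 (y(R) = -5 - 3/7*5 = -5 - 15/7 = -50/7)
y(r(5, -2)) - 564 = -50/7 - 564 = -3998/7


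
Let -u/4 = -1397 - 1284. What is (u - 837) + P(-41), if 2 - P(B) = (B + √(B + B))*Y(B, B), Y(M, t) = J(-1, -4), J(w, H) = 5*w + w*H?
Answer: 9848 + I*√82 ≈ 9848.0 + 9.0554*I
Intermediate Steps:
u = 10724 (u = -4*(-1397 - 1284) = -4*(-2681) = 10724)
J(w, H) = 5*w + H*w
Y(M, t) = -1 (Y(M, t) = -(5 - 4) = -1*1 = -1)
P(B) = 2 + B + √2*√B (P(B) = 2 - (B + √(B + B))*(-1) = 2 - (B + √(2*B))*(-1) = 2 - (B + √2*√B)*(-1) = 2 - (-B - √2*√B) = 2 + (B + √2*√B) = 2 + B + √2*√B)
(u - 837) + P(-41) = (10724 - 837) + (2 - 41 + √2*√(-41)) = 9887 + (2 - 41 + √2*(I*√41)) = 9887 + (2 - 41 + I*√82) = 9887 + (-39 + I*√82) = 9848 + I*√82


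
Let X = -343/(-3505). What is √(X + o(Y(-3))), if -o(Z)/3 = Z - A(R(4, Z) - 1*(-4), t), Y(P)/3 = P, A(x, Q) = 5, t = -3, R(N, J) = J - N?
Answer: √517173265/3505 ≈ 6.4883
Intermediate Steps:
Y(P) = 3*P
o(Z) = 15 - 3*Z (o(Z) = -3*(Z - 1*5) = -3*(Z - 5) = -3*(-5 + Z) = 15 - 3*Z)
X = 343/3505 (X = -343*(-1/3505) = 343/3505 ≈ 0.097860)
√(X + o(Y(-3))) = √(343/3505 + (15 - 9*(-3))) = √(343/3505 + (15 - 3*(-9))) = √(343/3505 + (15 + 27)) = √(343/3505 + 42) = √(147553/3505) = √517173265/3505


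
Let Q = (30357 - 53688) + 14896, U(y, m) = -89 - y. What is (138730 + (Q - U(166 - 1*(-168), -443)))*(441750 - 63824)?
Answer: 49401730868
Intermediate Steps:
Q = -8435 (Q = -23331 + 14896 = -8435)
(138730 + (Q - U(166 - 1*(-168), -443)))*(441750 - 63824) = (138730 + (-8435 - (-89 - (166 - 1*(-168)))))*(441750 - 63824) = (138730 + (-8435 - (-89 - (166 + 168))))*377926 = (138730 + (-8435 - (-89 - 1*334)))*377926 = (138730 + (-8435 - (-89 - 334)))*377926 = (138730 + (-8435 - 1*(-423)))*377926 = (138730 + (-8435 + 423))*377926 = (138730 - 8012)*377926 = 130718*377926 = 49401730868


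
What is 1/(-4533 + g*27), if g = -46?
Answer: -1/5775 ≈ -0.00017316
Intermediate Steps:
1/(-4533 + g*27) = 1/(-4533 - 46*27) = 1/(-4533 - 1242) = 1/(-5775) = -1/5775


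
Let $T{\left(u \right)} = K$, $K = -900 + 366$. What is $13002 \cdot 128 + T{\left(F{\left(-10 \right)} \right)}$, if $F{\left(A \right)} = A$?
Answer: $1663722$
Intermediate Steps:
$K = -534$
$T{\left(u \right)} = -534$
$13002 \cdot 128 + T{\left(F{\left(-10 \right)} \right)} = 13002 \cdot 128 - 534 = 1664256 - 534 = 1663722$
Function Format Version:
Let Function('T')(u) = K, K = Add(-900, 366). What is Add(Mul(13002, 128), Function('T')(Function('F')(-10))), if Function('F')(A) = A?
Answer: 1663722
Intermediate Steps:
K = -534
Function('T')(u) = -534
Add(Mul(13002, 128), Function('T')(Function('F')(-10))) = Add(Mul(13002, 128), -534) = Add(1664256, -534) = 1663722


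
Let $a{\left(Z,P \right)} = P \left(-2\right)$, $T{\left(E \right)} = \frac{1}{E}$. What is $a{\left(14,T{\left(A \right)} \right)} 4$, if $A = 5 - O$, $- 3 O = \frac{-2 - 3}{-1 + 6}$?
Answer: $- \frac{12}{7} \approx -1.7143$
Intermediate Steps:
$O = \frac{1}{3}$ ($O = - \frac{\left(-2 - 3\right) \frac{1}{-1 + 6}}{3} = - \frac{\left(-5\right) \frac{1}{5}}{3} = \left(- \frac{1}{3}\right) \left(-1\right) = \frac{1}{3} \approx 0.33333$)
$A = \frac{14}{3}$ ($A = 5 - \frac{1}{3} = \frac{14}{3} \approx 4.6667$)
$a{\left(Z,P \right)} = - 2 P$
$a{\left(14,T{\left(A \right)} \right)} 4 = - \frac{2}{\frac{14}{3}} \cdot 4 = \left(-2\right) \frac{3}{14} \cdot 4 = \left(- \frac{3}{7}\right) 4 = - \frac{12}{7}$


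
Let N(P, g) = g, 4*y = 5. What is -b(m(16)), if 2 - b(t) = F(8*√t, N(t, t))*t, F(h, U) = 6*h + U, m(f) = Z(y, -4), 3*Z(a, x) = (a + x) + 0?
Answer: -167/144 - 22*I*√33/3 ≈ -1.1597 - 42.127*I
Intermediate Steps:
y = 5/4 (y = (¼)*5 = 5/4 ≈ 1.2500)
Z(a, x) = a/3 + x/3 (Z(a, x) = ((a + x) + 0)/3 = (a + x)/3 = a/3 + x/3)
m(f) = -11/12 (m(f) = (⅓)*(5/4) + (⅓)*(-4) = 5/12 - 4/3 = -11/12)
F(h, U) = U + 6*h
b(t) = 2 - t*(t + 48*√t) (b(t) = 2 - (t + 6*(8*√t))*t = 2 - (t + 48*√t)*t = 2 - t*(t + 48*√t))
-b(m(16)) = -(2 - 1*(-11/12)*(-11/12 + 48*√(-11/12))) = -(2 - 1*(-11/12)*(-11/12 + 48*(I*√33/6))) = -(2 - 1*(-11/12)*(-11/12 + 8*I*√33)) = -(2 + (-121/144 + 22*I*√33/3)) = -(167/144 + 22*I*√33/3) = -167/144 - 22*I*√33/3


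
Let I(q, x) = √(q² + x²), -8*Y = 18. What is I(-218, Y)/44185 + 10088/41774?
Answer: 5044/20887 + √760465/176740 ≈ 0.24642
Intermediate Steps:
Y = -9/4 (Y = -⅛*18 = -9/4 ≈ -2.2500)
I(-218, Y)/44185 + 10088/41774 = √((-218)² + (-9/4)²)/44185 + 10088/41774 = √(47524 + 81/16)*(1/44185) + 10088*(1/41774) = √(760465/16)*(1/44185) + 5044/20887 = (√760465/4)*(1/44185) + 5044/20887 = √760465/176740 + 5044/20887 = 5044/20887 + √760465/176740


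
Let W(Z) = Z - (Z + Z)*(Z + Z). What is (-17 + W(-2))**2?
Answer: 1225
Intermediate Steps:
W(Z) = Z - 4*Z**2 (W(Z) = Z - 2*Z*2*Z = Z - 4*Z**2)
(-17 + W(-2))**2 = (-17 - 2*(1 - 4*(-2)))**2 = (-17 - 2*(1 + 8))**2 = (-17 - 2*9)**2 = (-17 - 18)**2 = (-35)**2 = 1225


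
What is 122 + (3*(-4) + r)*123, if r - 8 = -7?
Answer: -1231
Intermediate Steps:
r = 1 (r = 8 - 7 = 1)
122 + (3*(-4) + r)*123 = 122 + (3*(-4) + 1)*123 = 122 + (-12 + 1)*123 = 122 - 11*123 = 122 - 1353 = -1231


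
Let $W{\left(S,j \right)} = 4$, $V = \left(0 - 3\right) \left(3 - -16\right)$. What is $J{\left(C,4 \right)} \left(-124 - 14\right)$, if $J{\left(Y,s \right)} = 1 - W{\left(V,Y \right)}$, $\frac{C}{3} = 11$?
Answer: $414$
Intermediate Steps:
$C = 33$ ($C = 3 \cdot 11 = 33$)
$V = -57$ ($V = - 3 \left(3 + \left(-4 + 20\right)\right) = - 3 \left(3 + 16\right) = \left(-3\right) 19 = -57$)
$J{\left(Y,s \right)} = -3$ ($J{\left(Y,s \right)} = 1 - 4 = -3$)
$J{\left(C,4 \right)} \left(-124 - 14\right) = - 3 \left(-124 - 14\right) = \left(-3\right) \left(-138\right) = 414$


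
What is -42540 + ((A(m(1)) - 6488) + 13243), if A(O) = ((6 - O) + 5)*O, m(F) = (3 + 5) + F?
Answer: -35767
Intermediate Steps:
m(F) = 8 + F
A(O) = O*(11 - O) (A(O) = (11 - O)*O = O*(11 - O))
-42540 + ((A(m(1)) - 6488) + 13243) = -42540 + (((8 + 1)*(11 - (8 + 1)) - 6488) + 13243) = -42540 + ((9*(11 - 1*9) - 6488) + 13243) = -42540 + ((9*(11 - 9) - 6488) + 13243) = -42540 + ((9*2 - 6488) + 13243) = -42540 + ((18 - 6488) + 13243) = -42540 + (-6470 + 13243) = -42540 + 6773 = -35767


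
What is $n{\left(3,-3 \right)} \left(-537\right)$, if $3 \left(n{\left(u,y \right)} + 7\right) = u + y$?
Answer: $3759$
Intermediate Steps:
$n{\left(u,y \right)} = -7 + \frac{u}{3} + \frac{y}{3}$ ($n{\left(u,y \right)} = -7 + \frac{u + y}{3} = -7 + \left(\frac{u}{3} + \frac{y}{3}\right) = -7 + \frac{u}{3} + \frac{y}{3}$)
$n{\left(3,-3 \right)} \left(-537\right) = \left(-7 + \frac{1}{3} \cdot 3 + \frac{1}{3} \left(-3\right)\right) \left(-537\right) = \left(-7 + 1 - 1\right) \left(-537\right) = \left(-7\right) \left(-537\right) = 3759$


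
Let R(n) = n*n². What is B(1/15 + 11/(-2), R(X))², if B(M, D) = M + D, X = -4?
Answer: 4338889/900 ≈ 4821.0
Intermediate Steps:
R(n) = n³
B(M, D) = D + M
B(1/15 + 11/(-2), R(X))² = ((-4)³ + (1/15 + 11/(-2)))² = (-64 + (1*(1/15) + 11*(-½)))² = (-64 + (1/15 - 11/2))² = (-64 - 163/30)² = (-2083/30)² = 4338889/900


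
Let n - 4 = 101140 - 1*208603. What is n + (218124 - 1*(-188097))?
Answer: 298762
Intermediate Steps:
n = -107459 (n = 4 + (101140 - 1*208603) = 4 + (101140 - 208603) = 4 - 107463 = -107459)
n + (218124 - 1*(-188097)) = -107459 + (218124 - 1*(-188097)) = -107459 + (218124 + 188097) = -107459 + 406221 = 298762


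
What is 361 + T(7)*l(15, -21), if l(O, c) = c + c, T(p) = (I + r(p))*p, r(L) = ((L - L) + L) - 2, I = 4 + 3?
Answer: -3167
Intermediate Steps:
I = 7
r(L) = -2 + L (r(L) = (0 + L) - 2 = L - 2 = -2 + L)
T(p) = p*(5 + p) (T(p) = (7 + (-2 + p))*p = (5 + p)*p = p*(5 + p))
l(O, c) = 2*c
361 + T(7)*l(15, -21) = 361 + (7*(5 + 7))*(2*(-21)) = 361 + (7*12)*(-42) = 361 + 84*(-42) = 361 - 3528 = -3167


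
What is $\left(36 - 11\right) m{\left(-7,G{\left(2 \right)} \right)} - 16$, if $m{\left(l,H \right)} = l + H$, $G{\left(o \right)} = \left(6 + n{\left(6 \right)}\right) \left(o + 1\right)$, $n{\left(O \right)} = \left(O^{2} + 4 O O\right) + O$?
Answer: $14209$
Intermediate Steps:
$n{\left(O \right)} = O + 5 O^{2}$ ($n{\left(O \right)} = \left(O^{2} + 4 O^{2}\right) + O = 5 O^{2} + O = O + 5 O^{2}$)
$G{\left(o \right)} = 192 + 192 o$ ($G{\left(o \right)} = \left(6 + 6 \left(1 + 5 \cdot 6\right)\right) \left(o + 1\right) = \left(6 + 6 \left(1 + 30\right)\right) \left(1 + o\right) = \left(6 + 6 \cdot 31\right) \left(1 + o\right) = \left(6 + 186\right) \left(1 + o\right) = 192 \left(1 + o\right) = 192 + 192 o$)
$m{\left(l,H \right)} = H + l$
$\left(36 - 11\right) m{\left(-7,G{\left(2 \right)} \right)} - 16 = \left(36 - 11\right) \left(\left(192 + 192 \cdot 2\right) - 7\right) - 16 = \left(36 - 11\right) \left(\left(192 + 384\right) - 7\right) - 16 = 25 \left(576 - 7\right) - 16 = 25 \cdot 569 - 16 = 14225 - 16 = 14209$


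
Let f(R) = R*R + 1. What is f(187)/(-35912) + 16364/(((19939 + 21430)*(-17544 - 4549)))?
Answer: -15980977399729/16411161232052 ≈ -0.97379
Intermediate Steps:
f(R) = 1 + R² (f(R) = R² + 1 = 1 + R²)
f(187)/(-35912) + 16364/(((19939 + 21430)*(-17544 - 4549))) = (1 + 187²)/(-35912) + 16364/(((19939 + 21430)*(-17544 - 4549))) = (1 + 34969)*(-1/35912) + 16364/((41369*(-22093))) = 34970*(-1/35912) + 16364/(-913965317) = -17485/17956 + 16364*(-1/913965317) = -17485/17956 - 16364/913965317 = -15980977399729/16411161232052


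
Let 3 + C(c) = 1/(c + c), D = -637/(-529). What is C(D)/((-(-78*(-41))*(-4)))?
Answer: -3293/16297008 ≈ -0.00020206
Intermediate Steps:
D = 637/529 (D = -637*(-1/529) = 637/529 ≈ 1.2042)
C(c) = -3 + 1/(2*c) (C(c) = -3 + 1/(c + c) = -3 + 1/(2*c))
C(D)/((-(-78*(-41))*(-4))) = (-3 + 1/(2*(637/529)))/((-(-78*(-41))*(-4))) = (-3 + (½)*(529/637))/((-3198*(-4))) = (-3 + 529/1274)/((-1*(-12792))) = -3293/1274/12792 = -3293/1274*1/12792 = -3293/16297008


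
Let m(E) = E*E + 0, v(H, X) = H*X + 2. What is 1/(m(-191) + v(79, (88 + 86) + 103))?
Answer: 1/58366 ≈ 1.7133e-5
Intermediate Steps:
v(H, X) = 2 + H*X
m(E) = E**2 (m(E) = E**2 + 0 = E**2)
1/(m(-191) + v(79, (88 + 86) + 103)) = 1/((-191)**2 + (2 + 79*((88 + 86) + 103))) = 1/(36481 + (2 + 79*(174 + 103))) = 1/(36481 + (2 + 79*277)) = 1/(36481 + (2 + 21883)) = 1/(36481 + 21885) = 1/58366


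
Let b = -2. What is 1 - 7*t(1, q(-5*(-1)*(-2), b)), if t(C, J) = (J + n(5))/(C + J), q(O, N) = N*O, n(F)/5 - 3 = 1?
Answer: -37/3 ≈ -12.333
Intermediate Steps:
n(F) = 20 (n(F) = 15 + 5*1 = 15 + 5 = 20)
t(C, J) = (20 + J)/(C + J) (t(C, J) = (J + 20)/(C + J) = (20 + J)/(C + J))
1 - 7*t(1, q(-5*(-1)*(-2), b)) = 1 - 7*(20 - 2*(-5*(-1))*(-2))/(1 - 2*(-5*(-1))*(-2)) = 1 - 7*(20 - 10*(-2))/(1 - 10*(-2)) = 1 - 7*(20 - 2*(-10))/(1 - 2*(-10)) = 1 - 7*(20 + 20)/(1 + 20) = 1 - 7*40/21 = 1 - 40/3 = -37/3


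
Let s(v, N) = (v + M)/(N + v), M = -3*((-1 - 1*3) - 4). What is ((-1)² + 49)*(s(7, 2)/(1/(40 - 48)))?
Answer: -12400/9 ≈ -1377.8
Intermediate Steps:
M = 24 (M = -3*((-1 - 3) - 4) = -3*(-4 - 4) = -3*(-8) = 24)
s(v, N) = (24 + v)/(N + v) (s(v, N) = (v + 24)/(N + v) = (24 + v)/(N + v))
((-1)² + 49)*(s(7, 2)/(1/(40 - 48))) = ((-1)² + 49)*(((24 + 7)/(2 + 7))/(1/(40 - 48))) = (1 + 49)*((31/9)/(1/(-8))) = 50*(((⅑)*31)/(-⅛)) = 50*((31/9)*(-8)) = 50*(-248/9) = -12400/9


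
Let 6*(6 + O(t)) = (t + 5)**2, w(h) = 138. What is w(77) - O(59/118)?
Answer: 3335/24 ≈ 138.96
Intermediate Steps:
O(t) = -6 + (5 + t)**2/6 (O(t) = -6 + (t + 5)**2/6 = -6 + (5 + t)**2/6)
w(77) - O(59/118) = 138 - (-6 + (5 + 59/118)**2/6) = 138 - (-6 + (5 + 59*(1/118))**2/6) = 138 - (-6 + (5 + 1/2)**2/6) = 138 - (-6 + (11/2)**2/6) = 138 - (-6 + (1/6)*(121/4)) = 138 - (-6 + 121/24) = 138 - 1*(-23/24) = 138 + 23/24 = 3335/24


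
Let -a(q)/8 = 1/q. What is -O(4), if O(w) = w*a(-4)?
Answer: -8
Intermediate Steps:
a(q) = -8/q
O(w) = 2*w (O(w) = w*(-8/(-4)) = w*(-8*(-¼)) = w*2 = 2*w)
-O(4) = -2*4 = -1*8 = -8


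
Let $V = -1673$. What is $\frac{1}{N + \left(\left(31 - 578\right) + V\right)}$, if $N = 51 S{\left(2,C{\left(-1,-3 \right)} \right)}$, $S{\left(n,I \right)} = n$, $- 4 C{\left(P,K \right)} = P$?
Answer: $- \frac{1}{2118} \approx -0.00047214$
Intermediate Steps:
$C{\left(P,K \right)} = - \frac{P}{4}$
$N = 102$ ($N = 51 \cdot 2 = 102$)
$\frac{1}{N + \left(\left(31 - 578\right) + V\right)} = \frac{1}{102 + \left(\left(31 - 578\right) - 1673\right)} = \frac{1}{102 - 2220} = \frac{1}{-2118} = - \frac{1}{2118}$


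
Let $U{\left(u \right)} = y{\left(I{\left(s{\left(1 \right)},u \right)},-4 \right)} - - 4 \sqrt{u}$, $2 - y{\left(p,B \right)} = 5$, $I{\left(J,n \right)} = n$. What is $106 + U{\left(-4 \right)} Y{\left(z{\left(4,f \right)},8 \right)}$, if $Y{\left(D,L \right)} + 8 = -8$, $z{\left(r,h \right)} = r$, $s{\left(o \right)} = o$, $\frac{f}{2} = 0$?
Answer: $154 - 128 i \approx 154.0 - 128.0 i$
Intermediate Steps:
$f = 0$ ($f = 2 \cdot 0 = 0$)
$Y{\left(D,L \right)} = -16$ ($Y{\left(D,L \right)} = -8 - 8 = -16$)
$y{\left(p,B \right)} = -3$ ($y{\left(p,B \right)} = 2 - 5 = -3$)
$U{\left(u \right)} = -3 + 4 \sqrt{u}$ ($U{\left(u \right)} = -3 - - 4 \sqrt{u} = -3 + 4 \sqrt{u}$)
$106 + U{\left(-4 \right)} Y{\left(z{\left(4,f \right)},8 \right)} = 106 + \left(-3 + 4 \sqrt{-4}\right) \left(-16\right) = 106 + \left(-3 + 4 \cdot 2 i\right) \left(-16\right) = 106 + \left(-3 + 8 i\right) \left(-16\right) = 106 + \left(48 - 128 i\right) = 154 - 128 i$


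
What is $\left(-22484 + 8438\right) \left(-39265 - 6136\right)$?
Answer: $637702446$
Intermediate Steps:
$\left(-22484 + 8438\right) \left(-39265 - 6136\right) = \left(-14046\right) \left(-45401\right) = 637702446$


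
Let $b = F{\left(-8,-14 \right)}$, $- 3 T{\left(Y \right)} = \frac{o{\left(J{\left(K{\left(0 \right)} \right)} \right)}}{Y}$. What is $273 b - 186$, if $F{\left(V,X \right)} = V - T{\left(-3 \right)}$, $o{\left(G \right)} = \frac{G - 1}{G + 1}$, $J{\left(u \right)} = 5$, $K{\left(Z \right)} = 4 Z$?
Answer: $- \frac{21512}{9} \approx -2390.2$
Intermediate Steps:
$o{\left(G \right)} = \frac{-1 + G}{1 + G}$
$T{\left(Y \right)} = - \frac{2}{9 Y}$ ($T{\left(Y \right)} = - \frac{\frac{-1 + 5}{1 + 5} \frac{1}{Y}}{3} = - \frac{\frac{1}{6} \cdot 4 \frac{1}{Y}}{3} = - \frac{\frac{2}{3} \frac{1}{Y}}{3} = - \frac{2}{9 Y}$)
$F{\left(V,X \right)} = - \frac{2}{27} + V$ ($F{\left(V,X \right)} = V - - \frac{2}{9 \left(-3\right)} = V - \left(- \frac{2}{9}\right) \left(- \frac{1}{3}\right) = V - \frac{2}{27} = - \frac{2}{27} + V$)
$b = - \frac{218}{27}$ ($b = - \frac{2}{27} - 8 = - \frac{218}{27} \approx -8.0741$)
$273 b - 186 = 273 \left(- \frac{218}{27}\right) - 186 = - \frac{19838}{9} - 186 = - \frac{21512}{9}$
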